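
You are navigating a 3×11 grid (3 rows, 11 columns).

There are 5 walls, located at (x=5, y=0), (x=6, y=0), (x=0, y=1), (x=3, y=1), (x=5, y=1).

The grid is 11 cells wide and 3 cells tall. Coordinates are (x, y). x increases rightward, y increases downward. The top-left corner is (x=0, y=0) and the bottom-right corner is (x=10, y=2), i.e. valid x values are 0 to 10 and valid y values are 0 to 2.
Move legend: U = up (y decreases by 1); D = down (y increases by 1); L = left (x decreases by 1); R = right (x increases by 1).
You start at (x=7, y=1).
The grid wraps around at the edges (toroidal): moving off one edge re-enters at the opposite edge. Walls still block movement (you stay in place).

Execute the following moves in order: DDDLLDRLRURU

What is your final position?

Start: (x=7, y=1)
  D (down): (x=7, y=1) -> (x=7, y=2)
  D (down): (x=7, y=2) -> (x=7, y=0)
  D (down): (x=7, y=0) -> (x=7, y=1)
  L (left): (x=7, y=1) -> (x=6, y=1)
  L (left): blocked, stay at (x=6, y=1)
  D (down): (x=6, y=1) -> (x=6, y=2)
  R (right): (x=6, y=2) -> (x=7, y=2)
  L (left): (x=7, y=2) -> (x=6, y=2)
  R (right): (x=6, y=2) -> (x=7, y=2)
  U (up): (x=7, y=2) -> (x=7, y=1)
  R (right): (x=7, y=1) -> (x=8, y=1)
  U (up): (x=8, y=1) -> (x=8, y=0)
Final: (x=8, y=0)

Answer: Final position: (x=8, y=0)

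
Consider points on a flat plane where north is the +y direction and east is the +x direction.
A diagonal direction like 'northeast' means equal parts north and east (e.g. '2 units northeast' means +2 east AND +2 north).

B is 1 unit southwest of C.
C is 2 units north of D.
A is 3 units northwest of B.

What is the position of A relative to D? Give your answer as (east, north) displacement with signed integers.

Answer: A is at (east=-4, north=4) relative to D.

Derivation:
Place D at the origin (east=0, north=0).
  C is 2 units north of D: delta (east=+0, north=+2); C at (east=0, north=2).
  B is 1 unit southwest of C: delta (east=-1, north=-1); B at (east=-1, north=1).
  A is 3 units northwest of B: delta (east=-3, north=+3); A at (east=-4, north=4).
Therefore A relative to D: (east=-4, north=4).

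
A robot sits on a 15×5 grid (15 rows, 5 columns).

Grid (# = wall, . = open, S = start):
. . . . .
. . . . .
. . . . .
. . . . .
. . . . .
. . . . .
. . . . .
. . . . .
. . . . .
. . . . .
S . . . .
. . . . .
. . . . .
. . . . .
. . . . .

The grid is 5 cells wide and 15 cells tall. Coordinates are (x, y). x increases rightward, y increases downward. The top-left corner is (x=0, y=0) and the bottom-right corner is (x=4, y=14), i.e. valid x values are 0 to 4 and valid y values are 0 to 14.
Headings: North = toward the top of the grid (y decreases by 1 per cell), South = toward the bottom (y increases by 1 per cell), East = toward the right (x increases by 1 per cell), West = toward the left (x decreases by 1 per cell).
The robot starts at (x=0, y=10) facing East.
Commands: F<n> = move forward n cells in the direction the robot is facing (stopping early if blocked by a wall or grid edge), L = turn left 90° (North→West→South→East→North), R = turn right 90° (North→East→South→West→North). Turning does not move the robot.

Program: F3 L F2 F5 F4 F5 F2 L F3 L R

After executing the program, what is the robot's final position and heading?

Answer: Final position: (x=0, y=0), facing West

Derivation:
Start: (x=0, y=10), facing East
  F3: move forward 3, now at (x=3, y=10)
  L: turn left, now facing North
  F2: move forward 2, now at (x=3, y=8)
  F5: move forward 5, now at (x=3, y=3)
  F4: move forward 3/4 (blocked), now at (x=3, y=0)
  F5: move forward 0/5 (blocked), now at (x=3, y=0)
  F2: move forward 0/2 (blocked), now at (x=3, y=0)
  L: turn left, now facing West
  F3: move forward 3, now at (x=0, y=0)
  L: turn left, now facing South
  R: turn right, now facing West
Final: (x=0, y=0), facing West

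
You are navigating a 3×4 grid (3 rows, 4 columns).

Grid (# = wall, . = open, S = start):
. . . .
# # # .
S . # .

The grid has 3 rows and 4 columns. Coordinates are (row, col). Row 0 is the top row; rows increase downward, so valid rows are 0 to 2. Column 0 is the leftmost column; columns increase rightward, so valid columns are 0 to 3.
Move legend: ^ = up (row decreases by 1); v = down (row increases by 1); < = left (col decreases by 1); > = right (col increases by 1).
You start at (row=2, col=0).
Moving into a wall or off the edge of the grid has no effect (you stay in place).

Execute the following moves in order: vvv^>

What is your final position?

Answer: Final position: (row=2, col=1)

Derivation:
Start: (row=2, col=0)
  [×3]v (down): blocked, stay at (row=2, col=0)
  ^ (up): blocked, stay at (row=2, col=0)
  > (right): (row=2, col=0) -> (row=2, col=1)
Final: (row=2, col=1)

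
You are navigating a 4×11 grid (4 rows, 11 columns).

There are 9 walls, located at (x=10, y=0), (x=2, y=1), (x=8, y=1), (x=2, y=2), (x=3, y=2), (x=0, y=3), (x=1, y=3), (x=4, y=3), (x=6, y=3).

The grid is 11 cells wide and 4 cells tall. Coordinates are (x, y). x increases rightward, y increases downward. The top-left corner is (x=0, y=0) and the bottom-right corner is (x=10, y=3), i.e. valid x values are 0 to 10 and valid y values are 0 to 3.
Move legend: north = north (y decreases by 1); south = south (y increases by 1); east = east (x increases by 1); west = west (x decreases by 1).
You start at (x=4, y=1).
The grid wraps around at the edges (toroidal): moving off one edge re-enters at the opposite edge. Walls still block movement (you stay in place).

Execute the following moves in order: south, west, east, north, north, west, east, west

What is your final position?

Answer: Final position: (x=4, y=0)

Derivation:
Start: (x=4, y=1)
  south (south): (x=4, y=1) -> (x=4, y=2)
  west (west): blocked, stay at (x=4, y=2)
  east (east): (x=4, y=2) -> (x=5, y=2)
  north (north): (x=5, y=2) -> (x=5, y=1)
  north (north): (x=5, y=1) -> (x=5, y=0)
  west (west): (x=5, y=0) -> (x=4, y=0)
  east (east): (x=4, y=0) -> (x=5, y=0)
  west (west): (x=5, y=0) -> (x=4, y=0)
Final: (x=4, y=0)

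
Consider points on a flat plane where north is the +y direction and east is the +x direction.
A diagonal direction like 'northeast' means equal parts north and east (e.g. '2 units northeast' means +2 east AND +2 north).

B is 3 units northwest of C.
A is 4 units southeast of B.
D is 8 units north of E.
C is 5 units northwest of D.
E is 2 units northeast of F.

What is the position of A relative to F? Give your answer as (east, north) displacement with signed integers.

Answer: A is at (east=-2, north=14) relative to F.

Derivation:
Place F at the origin (east=0, north=0).
  E is 2 units northeast of F: delta (east=+2, north=+2); E at (east=2, north=2).
  D is 8 units north of E: delta (east=+0, north=+8); D at (east=2, north=10).
  C is 5 units northwest of D: delta (east=-5, north=+5); C at (east=-3, north=15).
  B is 3 units northwest of C: delta (east=-3, north=+3); B at (east=-6, north=18).
  A is 4 units southeast of B: delta (east=+4, north=-4); A at (east=-2, north=14).
Therefore A relative to F: (east=-2, north=14).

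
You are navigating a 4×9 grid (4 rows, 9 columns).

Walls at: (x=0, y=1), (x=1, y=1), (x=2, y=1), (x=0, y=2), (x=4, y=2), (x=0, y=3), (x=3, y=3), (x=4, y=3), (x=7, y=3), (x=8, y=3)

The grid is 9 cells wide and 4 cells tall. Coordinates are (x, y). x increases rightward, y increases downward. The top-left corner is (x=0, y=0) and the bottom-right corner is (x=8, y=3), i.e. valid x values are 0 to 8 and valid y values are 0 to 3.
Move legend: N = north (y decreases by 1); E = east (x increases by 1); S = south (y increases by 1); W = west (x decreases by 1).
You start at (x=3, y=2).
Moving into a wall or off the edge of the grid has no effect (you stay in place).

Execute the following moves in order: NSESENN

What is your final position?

Answer: Final position: (x=3, y=0)

Derivation:
Start: (x=3, y=2)
  N (north): (x=3, y=2) -> (x=3, y=1)
  S (south): (x=3, y=1) -> (x=3, y=2)
  E (east): blocked, stay at (x=3, y=2)
  S (south): blocked, stay at (x=3, y=2)
  E (east): blocked, stay at (x=3, y=2)
  N (north): (x=3, y=2) -> (x=3, y=1)
  N (north): (x=3, y=1) -> (x=3, y=0)
Final: (x=3, y=0)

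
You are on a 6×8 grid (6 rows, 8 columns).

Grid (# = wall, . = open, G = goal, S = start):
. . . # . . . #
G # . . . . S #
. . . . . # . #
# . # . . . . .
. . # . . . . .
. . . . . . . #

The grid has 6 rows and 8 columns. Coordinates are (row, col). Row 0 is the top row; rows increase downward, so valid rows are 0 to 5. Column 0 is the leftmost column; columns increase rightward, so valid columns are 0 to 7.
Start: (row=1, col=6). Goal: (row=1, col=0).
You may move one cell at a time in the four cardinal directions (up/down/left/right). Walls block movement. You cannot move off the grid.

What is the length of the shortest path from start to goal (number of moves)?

Answer: Shortest path length: 8

Derivation:
BFS from (row=1, col=6) until reaching (row=1, col=0):
  Distance 0: (row=1, col=6)
  Distance 1: (row=0, col=6), (row=1, col=5), (row=2, col=6)
  Distance 2: (row=0, col=5), (row=1, col=4), (row=3, col=6)
  Distance 3: (row=0, col=4), (row=1, col=3), (row=2, col=4), (row=3, col=5), (row=3, col=7), (row=4, col=6)
  Distance 4: (row=1, col=2), (row=2, col=3), (row=3, col=4), (row=4, col=5), (row=4, col=7), (row=5, col=6)
  Distance 5: (row=0, col=2), (row=2, col=2), (row=3, col=3), (row=4, col=4), (row=5, col=5)
  Distance 6: (row=0, col=1), (row=2, col=1), (row=4, col=3), (row=5, col=4)
  Distance 7: (row=0, col=0), (row=2, col=0), (row=3, col=1), (row=5, col=3)
  Distance 8: (row=1, col=0), (row=4, col=1), (row=5, col=2)  <- goal reached here
One shortest path (8 moves): (row=1, col=6) -> (row=1, col=5) -> (row=1, col=4) -> (row=1, col=3) -> (row=1, col=2) -> (row=0, col=2) -> (row=0, col=1) -> (row=0, col=0) -> (row=1, col=0)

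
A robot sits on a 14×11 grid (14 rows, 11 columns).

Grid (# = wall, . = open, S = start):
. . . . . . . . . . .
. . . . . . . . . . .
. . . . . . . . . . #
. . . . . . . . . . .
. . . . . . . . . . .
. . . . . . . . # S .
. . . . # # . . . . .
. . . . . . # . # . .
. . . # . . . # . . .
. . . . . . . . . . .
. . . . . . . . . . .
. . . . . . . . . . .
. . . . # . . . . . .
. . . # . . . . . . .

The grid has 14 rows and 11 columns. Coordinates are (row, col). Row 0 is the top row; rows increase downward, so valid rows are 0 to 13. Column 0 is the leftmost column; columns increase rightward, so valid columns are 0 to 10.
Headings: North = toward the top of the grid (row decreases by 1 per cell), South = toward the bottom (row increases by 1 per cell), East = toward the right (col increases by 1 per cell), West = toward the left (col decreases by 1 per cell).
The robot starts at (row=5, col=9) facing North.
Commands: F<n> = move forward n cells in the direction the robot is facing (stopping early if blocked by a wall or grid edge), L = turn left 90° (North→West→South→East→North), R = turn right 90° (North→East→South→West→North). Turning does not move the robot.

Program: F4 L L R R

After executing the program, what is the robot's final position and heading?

Answer: Final position: (row=1, col=9), facing North

Derivation:
Start: (row=5, col=9), facing North
  F4: move forward 4, now at (row=1, col=9)
  L: turn left, now facing West
  L: turn left, now facing South
  R: turn right, now facing West
  R: turn right, now facing North
Final: (row=1, col=9), facing North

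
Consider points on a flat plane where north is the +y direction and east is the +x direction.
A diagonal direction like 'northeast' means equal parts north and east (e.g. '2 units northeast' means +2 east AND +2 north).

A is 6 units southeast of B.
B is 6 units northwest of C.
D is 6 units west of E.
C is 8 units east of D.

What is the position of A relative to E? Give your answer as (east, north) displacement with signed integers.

Place E at the origin (east=0, north=0).
  D is 6 units west of E: delta (east=-6, north=+0); D at (east=-6, north=0).
  C is 8 units east of D: delta (east=+8, north=+0); C at (east=2, north=0).
  B is 6 units northwest of C: delta (east=-6, north=+6); B at (east=-4, north=6).
  A is 6 units southeast of B: delta (east=+6, north=-6); A at (east=2, north=0).
Therefore A relative to E: (east=2, north=0).

Answer: A is at (east=2, north=0) relative to E.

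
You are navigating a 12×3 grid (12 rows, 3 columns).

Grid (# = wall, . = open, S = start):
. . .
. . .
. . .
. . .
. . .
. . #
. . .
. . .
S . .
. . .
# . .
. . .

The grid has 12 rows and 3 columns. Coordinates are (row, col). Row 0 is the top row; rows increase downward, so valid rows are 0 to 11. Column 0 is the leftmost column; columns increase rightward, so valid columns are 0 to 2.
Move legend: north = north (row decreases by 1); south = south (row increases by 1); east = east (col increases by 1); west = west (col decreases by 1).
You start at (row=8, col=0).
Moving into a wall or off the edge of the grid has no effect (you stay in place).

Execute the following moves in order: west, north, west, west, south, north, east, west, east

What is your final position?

Answer: Final position: (row=7, col=1)

Derivation:
Start: (row=8, col=0)
  west (west): blocked, stay at (row=8, col=0)
  north (north): (row=8, col=0) -> (row=7, col=0)
  west (west): blocked, stay at (row=7, col=0)
  west (west): blocked, stay at (row=7, col=0)
  south (south): (row=7, col=0) -> (row=8, col=0)
  north (north): (row=8, col=0) -> (row=7, col=0)
  east (east): (row=7, col=0) -> (row=7, col=1)
  west (west): (row=7, col=1) -> (row=7, col=0)
  east (east): (row=7, col=0) -> (row=7, col=1)
Final: (row=7, col=1)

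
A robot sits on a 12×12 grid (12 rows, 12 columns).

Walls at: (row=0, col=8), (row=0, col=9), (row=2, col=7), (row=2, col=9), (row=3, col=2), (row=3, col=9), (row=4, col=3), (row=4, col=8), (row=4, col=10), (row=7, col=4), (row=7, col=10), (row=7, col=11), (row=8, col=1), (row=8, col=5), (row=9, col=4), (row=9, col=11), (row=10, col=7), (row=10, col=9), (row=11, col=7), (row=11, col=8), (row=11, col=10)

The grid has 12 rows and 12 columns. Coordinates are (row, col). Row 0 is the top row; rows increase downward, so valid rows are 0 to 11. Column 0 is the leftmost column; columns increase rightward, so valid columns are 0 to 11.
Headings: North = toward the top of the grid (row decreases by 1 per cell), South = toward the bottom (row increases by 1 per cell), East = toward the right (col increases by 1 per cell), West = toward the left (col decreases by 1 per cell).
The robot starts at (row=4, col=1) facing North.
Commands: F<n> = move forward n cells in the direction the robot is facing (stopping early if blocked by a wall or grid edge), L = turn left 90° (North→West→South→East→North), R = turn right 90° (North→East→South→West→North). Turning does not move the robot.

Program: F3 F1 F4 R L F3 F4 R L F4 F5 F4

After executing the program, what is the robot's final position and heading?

Start: (row=4, col=1), facing North
  F3: move forward 3, now at (row=1, col=1)
  F1: move forward 1, now at (row=0, col=1)
  F4: move forward 0/4 (blocked), now at (row=0, col=1)
  R: turn right, now facing East
  L: turn left, now facing North
  F3: move forward 0/3 (blocked), now at (row=0, col=1)
  F4: move forward 0/4 (blocked), now at (row=0, col=1)
  R: turn right, now facing East
  L: turn left, now facing North
  F4: move forward 0/4 (blocked), now at (row=0, col=1)
  F5: move forward 0/5 (blocked), now at (row=0, col=1)
  F4: move forward 0/4 (blocked), now at (row=0, col=1)
Final: (row=0, col=1), facing North

Answer: Final position: (row=0, col=1), facing North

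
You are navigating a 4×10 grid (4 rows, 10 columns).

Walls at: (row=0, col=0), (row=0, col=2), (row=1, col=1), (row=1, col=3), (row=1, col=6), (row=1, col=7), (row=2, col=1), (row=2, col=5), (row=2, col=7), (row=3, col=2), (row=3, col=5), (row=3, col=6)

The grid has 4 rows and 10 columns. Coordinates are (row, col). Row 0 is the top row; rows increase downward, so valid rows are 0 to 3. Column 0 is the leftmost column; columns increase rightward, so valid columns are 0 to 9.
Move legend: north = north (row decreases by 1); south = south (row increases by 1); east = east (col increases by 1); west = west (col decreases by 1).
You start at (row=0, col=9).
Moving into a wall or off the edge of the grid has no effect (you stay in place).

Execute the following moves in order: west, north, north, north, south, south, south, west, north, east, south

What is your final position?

Start: (row=0, col=9)
  west (west): (row=0, col=9) -> (row=0, col=8)
  [×3]north (north): blocked, stay at (row=0, col=8)
  south (south): (row=0, col=8) -> (row=1, col=8)
  south (south): (row=1, col=8) -> (row=2, col=8)
  south (south): (row=2, col=8) -> (row=3, col=8)
  west (west): (row=3, col=8) -> (row=3, col=7)
  north (north): blocked, stay at (row=3, col=7)
  east (east): (row=3, col=7) -> (row=3, col=8)
  south (south): blocked, stay at (row=3, col=8)
Final: (row=3, col=8)

Answer: Final position: (row=3, col=8)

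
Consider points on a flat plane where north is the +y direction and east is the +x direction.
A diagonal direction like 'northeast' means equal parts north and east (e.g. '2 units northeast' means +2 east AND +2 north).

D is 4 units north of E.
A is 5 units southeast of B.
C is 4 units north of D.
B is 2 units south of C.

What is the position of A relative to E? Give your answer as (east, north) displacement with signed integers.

Answer: A is at (east=5, north=1) relative to E.

Derivation:
Place E at the origin (east=0, north=0).
  D is 4 units north of E: delta (east=+0, north=+4); D at (east=0, north=4).
  C is 4 units north of D: delta (east=+0, north=+4); C at (east=0, north=8).
  B is 2 units south of C: delta (east=+0, north=-2); B at (east=0, north=6).
  A is 5 units southeast of B: delta (east=+5, north=-5); A at (east=5, north=1).
Therefore A relative to E: (east=5, north=1).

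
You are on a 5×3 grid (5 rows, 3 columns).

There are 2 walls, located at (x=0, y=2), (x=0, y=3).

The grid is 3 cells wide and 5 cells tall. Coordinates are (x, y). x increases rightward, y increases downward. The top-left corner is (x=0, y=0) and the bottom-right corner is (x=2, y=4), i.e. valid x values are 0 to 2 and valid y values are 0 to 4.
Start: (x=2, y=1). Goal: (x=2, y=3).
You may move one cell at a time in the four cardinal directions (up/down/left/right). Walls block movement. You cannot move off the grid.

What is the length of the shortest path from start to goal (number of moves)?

BFS from (x=2, y=1) until reaching (x=2, y=3):
  Distance 0: (x=2, y=1)
  Distance 1: (x=2, y=0), (x=1, y=1), (x=2, y=2)
  Distance 2: (x=1, y=0), (x=0, y=1), (x=1, y=2), (x=2, y=3)  <- goal reached here
One shortest path (2 moves): (x=2, y=1) -> (x=2, y=2) -> (x=2, y=3)

Answer: Shortest path length: 2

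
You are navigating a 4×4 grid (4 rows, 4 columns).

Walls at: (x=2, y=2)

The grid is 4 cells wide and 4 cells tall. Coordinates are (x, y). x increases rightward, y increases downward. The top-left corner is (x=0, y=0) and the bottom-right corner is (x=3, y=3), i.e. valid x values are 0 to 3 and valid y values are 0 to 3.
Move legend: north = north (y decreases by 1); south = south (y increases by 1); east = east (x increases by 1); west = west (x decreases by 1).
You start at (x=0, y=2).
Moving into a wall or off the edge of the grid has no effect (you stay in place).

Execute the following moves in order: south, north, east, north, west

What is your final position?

Answer: Final position: (x=0, y=1)

Derivation:
Start: (x=0, y=2)
  south (south): (x=0, y=2) -> (x=0, y=3)
  north (north): (x=0, y=3) -> (x=0, y=2)
  east (east): (x=0, y=2) -> (x=1, y=2)
  north (north): (x=1, y=2) -> (x=1, y=1)
  west (west): (x=1, y=1) -> (x=0, y=1)
Final: (x=0, y=1)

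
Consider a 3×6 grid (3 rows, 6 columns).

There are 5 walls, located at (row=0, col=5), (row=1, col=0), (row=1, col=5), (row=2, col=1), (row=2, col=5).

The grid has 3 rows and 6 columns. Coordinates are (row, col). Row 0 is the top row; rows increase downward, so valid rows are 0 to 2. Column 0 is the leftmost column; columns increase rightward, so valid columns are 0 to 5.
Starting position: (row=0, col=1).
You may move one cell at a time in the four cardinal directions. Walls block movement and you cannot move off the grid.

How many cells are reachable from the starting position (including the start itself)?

Answer: Reachable cells: 12

Derivation:
BFS flood-fill from (row=0, col=1):
  Distance 0: (row=0, col=1)
  Distance 1: (row=0, col=0), (row=0, col=2), (row=1, col=1)
  Distance 2: (row=0, col=3), (row=1, col=2)
  Distance 3: (row=0, col=4), (row=1, col=3), (row=2, col=2)
  Distance 4: (row=1, col=4), (row=2, col=3)
  Distance 5: (row=2, col=4)
Total reachable: 12 (grid has 13 open cells total)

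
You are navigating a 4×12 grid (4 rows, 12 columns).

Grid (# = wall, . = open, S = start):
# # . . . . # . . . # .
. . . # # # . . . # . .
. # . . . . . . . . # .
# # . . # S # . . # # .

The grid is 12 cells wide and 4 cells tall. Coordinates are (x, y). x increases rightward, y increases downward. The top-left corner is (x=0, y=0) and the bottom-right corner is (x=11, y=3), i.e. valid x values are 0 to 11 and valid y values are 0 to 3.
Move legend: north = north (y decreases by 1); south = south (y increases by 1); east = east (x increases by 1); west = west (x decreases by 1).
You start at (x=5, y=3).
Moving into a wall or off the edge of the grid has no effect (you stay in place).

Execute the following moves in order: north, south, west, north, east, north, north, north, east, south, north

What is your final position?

Start: (x=5, y=3)
  north (north): (x=5, y=3) -> (x=5, y=2)
  south (south): (x=5, y=2) -> (x=5, y=3)
  west (west): blocked, stay at (x=5, y=3)
  north (north): (x=5, y=3) -> (x=5, y=2)
  east (east): (x=5, y=2) -> (x=6, y=2)
  north (north): (x=6, y=2) -> (x=6, y=1)
  north (north): blocked, stay at (x=6, y=1)
  north (north): blocked, stay at (x=6, y=1)
  east (east): (x=6, y=1) -> (x=7, y=1)
  south (south): (x=7, y=1) -> (x=7, y=2)
  north (north): (x=7, y=2) -> (x=7, y=1)
Final: (x=7, y=1)

Answer: Final position: (x=7, y=1)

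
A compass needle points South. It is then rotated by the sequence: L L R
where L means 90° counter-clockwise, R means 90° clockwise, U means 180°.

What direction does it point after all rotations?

Start: South
  L (left (90° counter-clockwise)) -> East
  L (left (90° counter-clockwise)) -> North
  R (right (90° clockwise)) -> East
Final: East

Answer: Final heading: East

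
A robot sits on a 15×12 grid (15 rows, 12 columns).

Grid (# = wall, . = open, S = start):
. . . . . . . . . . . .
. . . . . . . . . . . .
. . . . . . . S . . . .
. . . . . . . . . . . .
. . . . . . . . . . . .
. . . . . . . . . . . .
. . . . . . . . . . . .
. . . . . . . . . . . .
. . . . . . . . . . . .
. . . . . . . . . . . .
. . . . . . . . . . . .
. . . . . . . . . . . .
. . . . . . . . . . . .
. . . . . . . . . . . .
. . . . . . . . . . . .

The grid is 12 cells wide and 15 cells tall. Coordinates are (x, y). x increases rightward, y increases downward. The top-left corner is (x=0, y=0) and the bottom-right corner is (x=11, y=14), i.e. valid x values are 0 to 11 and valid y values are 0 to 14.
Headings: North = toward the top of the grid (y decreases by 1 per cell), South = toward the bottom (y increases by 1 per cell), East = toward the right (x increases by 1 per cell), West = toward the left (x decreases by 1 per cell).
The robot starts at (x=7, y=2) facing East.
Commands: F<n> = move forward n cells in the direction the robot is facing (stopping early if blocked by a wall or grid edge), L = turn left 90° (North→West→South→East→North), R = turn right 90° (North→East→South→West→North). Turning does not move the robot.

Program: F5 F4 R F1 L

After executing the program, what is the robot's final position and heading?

Start: (x=7, y=2), facing East
  F5: move forward 4/5 (blocked), now at (x=11, y=2)
  F4: move forward 0/4 (blocked), now at (x=11, y=2)
  R: turn right, now facing South
  F1: move forward 1, now at (x=11, y=3)
  L: turn left, now facing East
Final: (x=11, y=3), facing East

Answer: Final position: (x=11, y=3), facing East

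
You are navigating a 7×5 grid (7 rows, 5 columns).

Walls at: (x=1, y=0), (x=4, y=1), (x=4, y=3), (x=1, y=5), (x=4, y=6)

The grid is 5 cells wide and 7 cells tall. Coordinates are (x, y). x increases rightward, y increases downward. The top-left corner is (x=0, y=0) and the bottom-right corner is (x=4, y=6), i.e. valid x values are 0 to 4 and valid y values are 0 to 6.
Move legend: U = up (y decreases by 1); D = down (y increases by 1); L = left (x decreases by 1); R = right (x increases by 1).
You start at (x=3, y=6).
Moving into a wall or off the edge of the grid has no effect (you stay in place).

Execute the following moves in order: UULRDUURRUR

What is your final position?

Start: (x=3, y=6)
  U (up): (x=3, y=6) -> (x=3, y=5)
  U (up): (x=3, y=5) -> (x=3, y=4)
  L (left): (x=3, y=4) -> (x=2, y=4)
  R (right): (x=2, y=4) -> (x=3, y=4)
  D (down): (x=3, y=4) -> (x=3, y=5)
  U (up): (x=3, y=5) -> (x=3, y=4)
  U (up): (x=3, y=4) -> (x=3, y=3)
  R (right): blocked, stay at (x=3, y=3)
  R (right): blocked, stay at (x=3, y=3)
  U (up): (x=3, y=3) -> (x=3, y=2)
  R (right): (x=3, y=2) -> (x=4, y=2)
Final: (x=4, y=2)

Answer: Final position: (x=4, y=2)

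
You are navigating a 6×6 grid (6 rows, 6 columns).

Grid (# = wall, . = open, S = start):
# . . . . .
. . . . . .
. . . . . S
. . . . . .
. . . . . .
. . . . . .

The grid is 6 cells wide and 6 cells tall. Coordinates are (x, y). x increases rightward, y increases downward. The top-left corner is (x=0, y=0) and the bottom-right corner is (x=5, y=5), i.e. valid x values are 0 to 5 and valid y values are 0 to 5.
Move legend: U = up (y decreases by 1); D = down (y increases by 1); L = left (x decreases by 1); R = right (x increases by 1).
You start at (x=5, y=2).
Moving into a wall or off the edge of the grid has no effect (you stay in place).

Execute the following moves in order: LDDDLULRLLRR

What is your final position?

Answer: Final position: (x=3, y=4)

Derivation:
Start: (x=5, y=2)
  L (left): (x=5, y=2) -> (x=4, y=2)
  D (down): (x=4, y=2) -> (x=4, y=3)
  D (down): (x=4, y=3) -> (x=4, y=4)
  D (down): (x=4, y=4) -> (x=4, y=5)
  L (left): (x=4, y=5) -> (x=3, y=5)
  U (up): (x=3, y=5) -> (x=3, y=4)
  L (left): (x=3, y=4) -> (x=2, y=4)
  R (right): (x=2, y=4) -> (x=3, y=4)
  L (left): (x=3, y=4) -> (x=2, y=4)
  L (left): (x=2, y=4) -> (x=1, y=4)
  R (right): (x=1, y=4) -> (x=2, y=4)
  R (right): (x=2, y=4) -> (x=3, y=4)
Final: (x=3, y=4)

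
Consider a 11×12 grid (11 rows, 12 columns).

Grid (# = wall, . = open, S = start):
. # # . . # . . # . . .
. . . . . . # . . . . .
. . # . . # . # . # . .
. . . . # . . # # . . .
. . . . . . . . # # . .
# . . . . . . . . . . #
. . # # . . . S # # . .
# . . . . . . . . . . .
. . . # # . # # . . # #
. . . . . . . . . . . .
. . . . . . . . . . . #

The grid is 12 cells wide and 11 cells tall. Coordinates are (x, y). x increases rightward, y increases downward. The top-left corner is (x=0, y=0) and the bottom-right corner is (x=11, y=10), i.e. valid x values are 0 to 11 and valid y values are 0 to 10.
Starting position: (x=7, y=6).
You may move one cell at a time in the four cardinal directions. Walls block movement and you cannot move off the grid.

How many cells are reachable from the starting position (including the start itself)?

BFS flood-fill from (x=7, y=6):
  Distance 0: (x=7, y=6)
  Distance 1: (x=7, y=5), (x=6, y=6), (x=7, y=7)
  Distance 2: (x=7, y=4), (x=6, y=5), (x=8, y=5), (x=5, y=6), (x=6, y=7), (x=8, y=7)
  Distance 3: (x=6, y=4), (x=5, y=5), (x=9, y=5), (x=4, y=6), (x=5, y=7), (x=9, y=7), (x=8, y=8)
  Distance 4: (x=6, y=3), (x=5, y=4), (x=4, y=5), (x=10, y=5), (x=4, y=7), (x=10, y=7), (x=5, y=8), (x=9, y=8), (x=8, y=9)
  Distance 5: (x=6, y=2), (x=5, y=3), (x=4, y=4), (x=10, y=4), (x=3, y=5), (x=10, y=6), (x=3, y=7), (x=11, y=7), (x=5, y=9), (x=7, y=9), (x=9, y=9), (x=8, y=10)
  Distance 6: (x=10, y=3), (x=3, y=4), (x=11, y=4), (x=2, y=5), (x=11, y=6), (x=2, y=7), (x=4, y=9), (x=6, y=9), (x=10, y=9), (x=5, y=10), (x=7, y=10), (x=9, y=10)
  Distance 7: (x=10, y=2), (x=3, y=3), (x=9, y=3), (x=11, y=3), (x=2, y=4), (x=1, y=5), (x=1, y=7), (x=2, y=8), (x=3, y=9), (x=11, y=9), (x=4, y=10), (x=6, y=10), (x=10, y=10)
  Distance 8: (x=10, y=1), (x=3, y=2), (x=11, y=2), (x=2, y=3), (x=1, y=4), (x=1, y=6), (x=1, y=8), (x=2, y=9), (x=3, y=10)
  Distance 9: (x=10, y=0), (x=3, y=1), (x=9, y=1), (x=11, y=1), (x=4, y=2), (x=1, y=3), (x=0, y=4), (x=0, y=6), (x=0, y=8), (x=1, y=9), (x=2, y=10)
  Distance 10: (x=3, y=0), (x=9, y=0), (x=11, y=0), (x=2, y=1), (x=4, y=1), (x=8, y=1), (x=1, y=2), (x=0, y=3), (x=0, y=9), (x=1, y=10)
  Distance 11: (x=4, y=0), (x=1, y=1), (x=5, y=1), (x=7, y=1), (x=0, y=2), (x=8, y=2), (x=0, y=10)
  Distance 12: (x=7, y=0), (x=0, y=1)
  Distance 13: (x=0, y=0), (x=6, y=0)
Total reachable: 104 (grid has 104 open cells total)

Answer: Reachable cells: 104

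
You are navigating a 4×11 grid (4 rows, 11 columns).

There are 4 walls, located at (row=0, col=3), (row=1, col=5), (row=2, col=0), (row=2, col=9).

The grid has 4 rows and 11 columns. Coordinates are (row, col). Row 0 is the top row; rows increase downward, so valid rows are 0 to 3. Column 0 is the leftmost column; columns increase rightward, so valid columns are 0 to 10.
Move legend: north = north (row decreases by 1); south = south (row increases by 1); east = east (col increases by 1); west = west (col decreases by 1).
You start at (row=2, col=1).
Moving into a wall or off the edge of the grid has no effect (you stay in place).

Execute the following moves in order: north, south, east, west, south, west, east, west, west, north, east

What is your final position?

Start: (row=2, col=1)
  north (north): (row=2, col=1) -> (row=1, col=1)
  south (south): (row=1, col=1) -> (row=2, col=1)
  east (east): (row=2, col=1) -> (row=2, col=2)
  west (west): (row=2, col=2) -> (row=2, col=1)
  south (south): (row=2, col=1) -> (row=3, col=1)
  west (west): (row=3, col=1) -> (row=3, col=0)
  east (east): (row=3, col=0) -> (row=3, col=1)
  west (west): (row=3, col=1) -> (row=3, col=0)
  west (west): blocked, stay at (row=3, col=0)
  north (north): blocked, stay at (row=3, col=0)
  east (east): (row=3, col=0) -> (row=3, col=1)
Final: (row=3, col=1)

Answer: Final position: (row=3, col=1)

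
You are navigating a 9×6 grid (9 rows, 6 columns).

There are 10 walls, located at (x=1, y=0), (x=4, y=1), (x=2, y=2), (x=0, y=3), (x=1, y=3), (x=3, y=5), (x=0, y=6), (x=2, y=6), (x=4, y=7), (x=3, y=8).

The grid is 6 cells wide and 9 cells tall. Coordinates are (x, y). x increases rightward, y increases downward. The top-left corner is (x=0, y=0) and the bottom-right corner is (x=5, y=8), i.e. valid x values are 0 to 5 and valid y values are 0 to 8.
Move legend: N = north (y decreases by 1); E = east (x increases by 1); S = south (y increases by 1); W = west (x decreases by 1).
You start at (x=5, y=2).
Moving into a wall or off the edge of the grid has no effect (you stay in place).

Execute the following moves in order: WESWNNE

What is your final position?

Answer: Final position: (x=5, y=2)

Derivation:
Start: (x=5, y=2)
  W (west): (x=5, y=2) -> (x=4, y=2)
  E (east): (x=4, y=2) -> (x=5, y=2)
  S (south): (x=5, y=2) -> (x=5, y=3)
  W (west): (x=5, y=3) -> (x=4, y=3)
  N (north): (x=4, y=3) -> (x=4, y=2)
  N (north): blocked, stay at (x=4, y=2)
  E (east): (x=4, y=2) -> (x=5, y=2)
Final: (x=5, y=2)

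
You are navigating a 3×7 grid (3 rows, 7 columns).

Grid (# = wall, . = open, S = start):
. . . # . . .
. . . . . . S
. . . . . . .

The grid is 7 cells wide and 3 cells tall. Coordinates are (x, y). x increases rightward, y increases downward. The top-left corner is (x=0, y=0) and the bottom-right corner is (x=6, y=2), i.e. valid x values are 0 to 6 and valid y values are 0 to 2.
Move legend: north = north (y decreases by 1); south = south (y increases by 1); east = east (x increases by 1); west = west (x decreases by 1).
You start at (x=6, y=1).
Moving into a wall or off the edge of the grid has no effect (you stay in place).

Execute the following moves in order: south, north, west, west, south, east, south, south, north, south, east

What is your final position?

Answer: Final position: (x=6, y=2)

Derivation:
Start: (x=6, y=1)
  south (south): (x=6, y=1) -> (x=6, y=2)
  north (north): (x=6, y=2) -> (x=6, y=1)
  west (west): (x=6, y=1) -> (x=5, y=1)
  west (west): (x=5, y=1) -> (x=4, y=1)
  south (south): (x=4, y=1) -> (x=4, y=2)
  east (east): (x=4, y=2) -> (x=5, y=2)
  south (south): blocked, stay at (x=5, y=2)
  south (south): blocked, stay at (x=5, y=2)
  north (north): (x=5, y=2) -> (x=5, y=1)
  south (south): (x=5, y=1) -> (x=5, y=2)
  east (east): (x=5, y=2) -> (x=6, y=2)
Final: (x=6, y=2)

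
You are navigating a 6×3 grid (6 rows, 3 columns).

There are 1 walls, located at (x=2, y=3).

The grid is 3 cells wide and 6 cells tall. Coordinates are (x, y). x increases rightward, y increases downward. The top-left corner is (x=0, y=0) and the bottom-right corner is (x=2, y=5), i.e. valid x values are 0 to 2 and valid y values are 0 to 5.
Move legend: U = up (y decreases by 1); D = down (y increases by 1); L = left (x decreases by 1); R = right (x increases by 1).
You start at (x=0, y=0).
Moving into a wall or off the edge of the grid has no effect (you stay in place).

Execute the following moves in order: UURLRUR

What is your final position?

Answer: Final position: (x=2, y=0)

Derivation:
Start: (x=0, y=0)
  U (up): blocked, stay at (x=0, y=0)
  U (up): blocked, stay at (x=0, y=0)
  R (right): (x=0, y=0) -> (x=1, y=0)
  L (left): (x=1, y=0) -> (x=0, y=0)
  R (right): (x=0, y=0) -> (x=1, y=0)
  U (up): blocked, stay at (x=1, y=0)
  R (right): (x=1, y=0) -> (x=2, y=0)
Final: (x=2, y=0)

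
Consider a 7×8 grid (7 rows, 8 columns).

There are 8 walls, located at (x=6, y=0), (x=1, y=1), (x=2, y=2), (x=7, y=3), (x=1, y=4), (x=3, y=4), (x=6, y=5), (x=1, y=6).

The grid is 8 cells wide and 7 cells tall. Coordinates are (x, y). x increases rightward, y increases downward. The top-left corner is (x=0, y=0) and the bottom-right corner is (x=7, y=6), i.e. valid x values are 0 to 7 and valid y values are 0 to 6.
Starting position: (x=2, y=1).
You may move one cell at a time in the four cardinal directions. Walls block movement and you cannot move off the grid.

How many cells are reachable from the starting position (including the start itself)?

Answer: Reachable cells: 48

Derivation:
BFS flood-fill from (x=2, y=1):
  Distance 0: (x=2, y=1)
  Distance 1: (x=2, y=0), (x=3, y=1)
  Distance 2: (x=1, y=0), (x=3, y=0), (x=4, y=1), (x=3, y=2)
  Distance 3: (x=0, y=0), (x=4, y=0), (x=5, y=1), (x=4, y=2), (x=3, y=3)
  Distance 4: (x=5, y=0), (x=0, y=1), (x=6, y=1), (x=5, y=2), (x=2, y=3), (x=4, y=3)
  Distance 5: (x=7, y=1), (x=0, y=2), (x=6, y=2), (x=1, y=3), (x=5, y=3), (x=2, y=4), (x=4, y=4)
  Distance 6: (x=7, y=0), (x=1, y=2), (x=7, y=2), (x=0, y=3), (x=6, y=3), (x=5, y=4), (x=2, y=5), (x=4, y=5)
  Distance 7: (x=0, y=4), (x=6, y=4), (x=1, y=5), (x=3, y=5), (x=5, y=5), (x=2, y=6), (x=4, y=6)
  Distance 8: (x=7, y=4), (x=0, y=5), (x=3, y=6), (x=5, y=6)
  Distance 9: (x=7, y=5), (x=0, y=6), (x=6, y=6)
  Distance 10: (x=7, y=6)
Total reachable: 48 (grid has 48 open cells total)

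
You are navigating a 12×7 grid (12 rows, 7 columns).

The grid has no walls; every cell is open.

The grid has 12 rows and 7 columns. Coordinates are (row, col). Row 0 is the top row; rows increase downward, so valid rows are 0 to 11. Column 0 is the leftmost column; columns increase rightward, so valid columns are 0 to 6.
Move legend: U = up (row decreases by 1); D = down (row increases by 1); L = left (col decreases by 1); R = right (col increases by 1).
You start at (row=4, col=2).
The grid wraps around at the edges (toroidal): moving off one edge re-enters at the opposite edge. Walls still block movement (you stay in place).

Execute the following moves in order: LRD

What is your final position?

Answer: Final position: (row=5, col=2)

Derivation:
Start: (row=4, col=2)
  L (left): (row=4, col=2) -> (row=4, col=1)
  R (right): (row=4, col=1) -> (row=4, col=2)
  D (down): (row=4, col=2) -> (row=5, col=2)
Final: (row=5, col=2)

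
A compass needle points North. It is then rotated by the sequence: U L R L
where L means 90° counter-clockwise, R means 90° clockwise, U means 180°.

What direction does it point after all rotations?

Answer: Final heading: East

Derivation:
Start: North
  U (U-turn (180°)) -> South
  L (left (90° counter-clockwise)) -> East
  R (right (90° clockwise)) -> South
  L (left (90° counter-clockwise)) -> East
Final: East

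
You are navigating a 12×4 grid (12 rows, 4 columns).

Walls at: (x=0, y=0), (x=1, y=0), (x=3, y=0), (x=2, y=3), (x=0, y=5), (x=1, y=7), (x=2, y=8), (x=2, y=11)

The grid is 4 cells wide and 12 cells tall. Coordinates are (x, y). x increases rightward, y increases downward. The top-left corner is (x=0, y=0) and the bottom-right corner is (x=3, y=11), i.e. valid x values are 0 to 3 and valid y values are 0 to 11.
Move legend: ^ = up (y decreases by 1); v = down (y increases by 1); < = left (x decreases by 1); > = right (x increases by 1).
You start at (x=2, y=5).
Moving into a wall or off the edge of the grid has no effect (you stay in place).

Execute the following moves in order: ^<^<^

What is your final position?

Answer: Final position: (x=0, y=2)

Derivation:
Start: (x=2, y=5)
  ^ (up): (x=2, y=5) -> (x=2, y=4)
  < (left): (x=2, y=4) -> (x=1, y=4)
  ^ (up): (x=1, y=4) -> (x=1, y=3)
  < (left): (x=1, y=3) -> (x=0, y=3)
  ^ (up): (x=0, y=3) -> (x=0, y=2)
Final: (x=0, y=2)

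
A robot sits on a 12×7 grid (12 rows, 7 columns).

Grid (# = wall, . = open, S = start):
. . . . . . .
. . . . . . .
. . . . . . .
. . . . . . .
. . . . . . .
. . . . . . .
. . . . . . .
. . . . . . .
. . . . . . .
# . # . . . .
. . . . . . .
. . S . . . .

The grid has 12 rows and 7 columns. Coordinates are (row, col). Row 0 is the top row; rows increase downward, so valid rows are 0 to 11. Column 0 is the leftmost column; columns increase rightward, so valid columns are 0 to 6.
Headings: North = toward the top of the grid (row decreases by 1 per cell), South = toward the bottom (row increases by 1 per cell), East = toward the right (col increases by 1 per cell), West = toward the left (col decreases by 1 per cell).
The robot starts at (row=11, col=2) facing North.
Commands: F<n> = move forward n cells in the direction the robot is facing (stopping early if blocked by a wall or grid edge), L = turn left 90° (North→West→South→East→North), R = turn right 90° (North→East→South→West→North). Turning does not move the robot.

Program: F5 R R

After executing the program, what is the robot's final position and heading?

Start: (row=11, col=2), facing North
  F5: move forward 1/5 (blocked), now at (row=10, col=2)
  R: turn right, now facing East
  R: turn right, now facing South
Final: (row=10, col=2), facing South

Answer: Final position: (row=10, col=2), facing South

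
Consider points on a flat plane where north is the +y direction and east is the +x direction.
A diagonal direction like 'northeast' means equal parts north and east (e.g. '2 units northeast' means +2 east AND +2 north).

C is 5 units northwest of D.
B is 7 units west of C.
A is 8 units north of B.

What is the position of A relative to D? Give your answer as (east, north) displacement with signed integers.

Answer: A is at (east=-12, north=13) relative to D.

Derivation:
Place D at the origin (east=0, north=0).
  C is 5 units northwest of D: delta (east=-5, north=+5); C at (east=-5, north=5).
  B is 7 units west of C: delta (east=-7, north=+0); B at (east=-12, north=5).
  A is 8 units north of B: delta (east=+0, north=+8); A at (east=-12, north=13).
Therefore A relative to D: (east=-12, north=13).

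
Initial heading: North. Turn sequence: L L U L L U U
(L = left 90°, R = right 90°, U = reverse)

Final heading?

Start: North
  L (left (90° counter-clockwise)) -> West
  L (left (90° counter-clockwise)) -> South
  U (U-turn (180°)) -> North
  L (left (90° counter-clockwise)) -> West
  L (left (90° counter-clockwise)) -> South
  U (U-turn (180°)) -> North
  U (U-turn (180°)) -> South
Final: South

Answer: Final heading: South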